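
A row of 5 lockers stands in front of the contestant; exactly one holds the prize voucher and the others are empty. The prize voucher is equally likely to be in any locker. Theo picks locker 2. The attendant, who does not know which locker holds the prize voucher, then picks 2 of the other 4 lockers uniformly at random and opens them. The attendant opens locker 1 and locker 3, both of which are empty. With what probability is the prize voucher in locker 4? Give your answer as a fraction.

Condition on the true location of the prize voucher.
If it is in either of lockers 1 and 3 (prior 1/5 each): that locker was opened and seen not to hold the prize — ruled out; weight (1/5)·0 = 0 each.
If it is in any of lockers 2, 4, and 5 (prior 1/5 each): the attendant picks exactly this set with probability 1/6 regardless, and none is the prize; weight (1/5)·(1/6) = 1/30 each.
The weights sum to 1/10.
So P(the prize voucher in locker 4 | the attendant opened locker 1 and locker 3) = (1/30) / (1/10) = 1/3.

1/3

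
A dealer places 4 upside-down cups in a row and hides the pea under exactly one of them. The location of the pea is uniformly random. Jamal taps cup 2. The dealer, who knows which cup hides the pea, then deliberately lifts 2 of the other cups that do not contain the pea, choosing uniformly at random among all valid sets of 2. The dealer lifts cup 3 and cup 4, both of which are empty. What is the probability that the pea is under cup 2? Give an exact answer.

1/4

Condition on the true location of the pea.
If it is under cup 1 (prior 1/4): the dealer has no choice, probability 1; weight (1/4)·1 = 1/4.
If it is under cup 2 (prior 1/4): the dealer has 3 equally likely choices, so probability 1/3; weight (1/4)·(1/3) = 1/12.
If it is under either of cups 3 and 4 (prior 1/4 each): that cup was opened and seen not to hold the prize — ruled out; weight (1/4)·0 = 0 each.
The weights sum to 1/3.
So P(the pea under cup 2 | the dealer opened cup 3 and cup 4) = (1/12) / (1/3) = 1/4.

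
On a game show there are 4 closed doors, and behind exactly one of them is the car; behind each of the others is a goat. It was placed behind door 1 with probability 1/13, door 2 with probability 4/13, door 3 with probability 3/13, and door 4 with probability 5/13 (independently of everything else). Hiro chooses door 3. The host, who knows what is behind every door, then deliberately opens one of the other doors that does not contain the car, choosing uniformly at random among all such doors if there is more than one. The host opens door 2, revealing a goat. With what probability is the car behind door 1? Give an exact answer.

Condition on the true location of the car.
If it is behind door 1 (prior 1/13): the host has 2 equally likely choices, so probability 1/2; weight (1/13)·(1/2) = 1/26.
If it is behind door 2 (prior 4/13): the host opened door 2, so this case is ruled out; weight (4/13)·0 = 0.
If it is behind door 3 (prior 3/13): the host has 3 equally likely choices, so probability 1/3; weight (3/13)·(1/3) = 1/13.
If it is behind door 4 (prior 5/13): the host has 2 equally likely choices, so probability 1/2; weight (5/13)·(1/2) = 5/26.
The weights sum to 4/13.
So P(the car behind door 1 | the host opened door 2) = (1/26) / (4/13) = 1/8.

1/8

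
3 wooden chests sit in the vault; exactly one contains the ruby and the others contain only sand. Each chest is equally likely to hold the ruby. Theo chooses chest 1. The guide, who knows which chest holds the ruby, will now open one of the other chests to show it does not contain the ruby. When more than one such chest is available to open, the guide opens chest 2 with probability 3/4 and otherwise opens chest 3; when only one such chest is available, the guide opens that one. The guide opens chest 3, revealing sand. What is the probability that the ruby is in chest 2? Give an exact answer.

Condition on the true location of the ruby.
If it is in chest 1 (prior 1/3): chest 2 is available but not opened, probability 1/4; weight (1/3)·(1/4) = 1/12.
If it is in chest 2 (prior 1/3): only chest 3 is available, probability 1; weight (1/3)·1 = 1/3.
If it is in chest 3 (prior 1/3): the guide opened chest 3, so this case is ruled out; weight (1/3)·0 = 0.
The weights sum to 5/12.
So P(the ruby in chest 2 | the guide opened chest 3) = (1/3) / (5/12) = 4/5.

4/5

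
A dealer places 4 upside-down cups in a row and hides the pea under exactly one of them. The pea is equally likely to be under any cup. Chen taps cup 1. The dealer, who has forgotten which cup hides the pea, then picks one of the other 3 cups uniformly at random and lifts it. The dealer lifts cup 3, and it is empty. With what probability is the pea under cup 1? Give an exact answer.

1/3

Condition on the true location of the pea.
If it is under any of cups 1, 2, and 4 (prior 1/4 each): the dealer picks cup 3 with probability 1/3 regardless, and it is not the prize; weight (1/4)·(1/3) = 1/12 each.
If it is under cup 3 (prior 1/4): the dealer opened cup 3, so this case is ruled out; weight (1/4)·0 = 0.
The weights sum to 1/4.
So P(the pea under cup 1 | the dealer opened cup 3) = (1/12) / (1/4) = 1/3.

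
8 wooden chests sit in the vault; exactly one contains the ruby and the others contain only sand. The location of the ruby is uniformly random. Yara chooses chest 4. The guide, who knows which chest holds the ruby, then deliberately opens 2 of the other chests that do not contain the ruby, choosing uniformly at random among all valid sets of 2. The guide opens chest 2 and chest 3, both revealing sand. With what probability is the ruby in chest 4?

Consider each possible location of the ruby in turn.
If it is in any of chests 1, 5, 6, 7, and 8 (prior 1/8 each): the guide has 15 equally likely choices, so probability 1/15; weight (1/8)·(1/15) = 1/120 each.
If it is in either of chests 2 and 3 (prior 1/8 each): that chest was opened and seen not to hold the prize — ruled out; weight (1/8)·0 = 0 each.
If it is in chest 4 (prior 1/8): the guide has 21 equally likely choices, so probability 1/21; weight (1/8)·(1/21) = 1/168.
The weights sum to 1/21.
So P(the ruby in chest 4 | the guide opened chest 2 and chest 3) = (1/168) / (1/21) = 1/8.

1/8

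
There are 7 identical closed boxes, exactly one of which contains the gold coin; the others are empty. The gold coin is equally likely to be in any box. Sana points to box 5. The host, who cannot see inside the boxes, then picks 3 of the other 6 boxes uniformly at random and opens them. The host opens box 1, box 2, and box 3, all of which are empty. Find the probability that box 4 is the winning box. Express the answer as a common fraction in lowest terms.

1/4

Apply Bayes' rule, conditioning on where the gold coin actually is.
If it is in any of boxes 1, 2, and 3 (prior 1/7 each): that box was opened and seen not to hold the prize — ruled out; weight (1/7)·0 = 0 each.
If it is in any of boxes 4, 5, 6, and 7 (prior 1/7 each): the host picks exactly this set with probability 1/20 regardless, and none is the prize; weight (1/7)·(1/20) = 1/140 each.
The weights sum to 1/35.
So P(the gold coin in box 4 | the host opened box 1, box 2, and box 3) = (1/140) / (1/35) = 1/4.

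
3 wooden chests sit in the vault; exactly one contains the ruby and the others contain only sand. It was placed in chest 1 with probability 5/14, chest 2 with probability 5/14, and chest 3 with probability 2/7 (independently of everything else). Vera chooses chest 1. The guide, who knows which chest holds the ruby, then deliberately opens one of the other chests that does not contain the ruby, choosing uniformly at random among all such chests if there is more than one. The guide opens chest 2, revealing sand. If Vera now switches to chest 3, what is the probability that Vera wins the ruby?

8/13

Condition on the true location of the ruby.
If it is in chest 1 (prior 5/14): the guide has 2 equally likely choices, so probability 1/2; weight (5/14)·(1/2) = 5/28.
If it is in chest 2 (prior 5/14): the guide opened chest 2, so this case is ruled out; weight (5/14)·0 = 0.
If it is in chest 3 (prior 2/7): the guide has no choice, probability 1; weight (2/7)·1 = 2/7.
The weights sum to 13/28.
So P(the ruby in chest 3 | the guide opened chest 2) = (2/7) / (13/28) = 8/13.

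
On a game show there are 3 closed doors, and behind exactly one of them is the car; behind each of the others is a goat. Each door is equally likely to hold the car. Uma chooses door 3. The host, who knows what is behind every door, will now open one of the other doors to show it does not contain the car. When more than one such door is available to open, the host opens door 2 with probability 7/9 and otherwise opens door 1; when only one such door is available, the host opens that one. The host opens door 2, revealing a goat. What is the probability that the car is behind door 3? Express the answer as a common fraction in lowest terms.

7/16

Condition on the true location of the car.
If it is behind door 1 (prior 1/3): only door 2 is available, probability 1; weight (1/3)·1 = 1/3.
If it is behind door 2 (prior 1/3): the host opened door 2, so this case is ruled out; weight (1/3)·0 = 0.
If it is behind door 3 (prior 1/3): door 2 is available, opened with probability 7/9; weight (1/3)·(7/9) = 7/27.
The weights sum to 16/27.
So P(the car behind door 3 | the host opened door 2) = (7/27) / (16/27) = 7/16.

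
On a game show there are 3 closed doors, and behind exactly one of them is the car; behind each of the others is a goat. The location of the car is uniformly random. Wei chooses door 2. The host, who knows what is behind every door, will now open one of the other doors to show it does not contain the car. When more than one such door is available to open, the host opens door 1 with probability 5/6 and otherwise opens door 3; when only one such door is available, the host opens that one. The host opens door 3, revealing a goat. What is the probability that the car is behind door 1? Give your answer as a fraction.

Consider each possible location of the car in turn.
If it is behind door 1 (prior 1/3): only door 3 is available, probability 1; weight (1/3)·1 = 1/3.
If it is behind door 2 (prior 1/3): door 1 is available but not opened, probability 1/6; weight (1/3)·(1/6) = 1/18.
If it is behind door 3 (prior 1/3): the host opened door 3, so this case is ruled out; weight (1/3)·0 = 0.
The weights sum to 7/18.
So P(the car behind door 1 | the host opened door 3) = (1/3) / (7/18) = 6/7.

6/7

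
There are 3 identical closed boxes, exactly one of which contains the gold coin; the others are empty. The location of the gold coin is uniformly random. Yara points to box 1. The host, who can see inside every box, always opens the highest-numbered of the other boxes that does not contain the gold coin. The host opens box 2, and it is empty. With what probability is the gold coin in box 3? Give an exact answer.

1

Consider each possible location of the gold coin in turn.
If it is in box 1 (prior 1/3): the host would have opened box 3 instead, probability 0; weight (1/3)·0 = 0.
If it is in box 2 (prior 1/3): the host opened box 2, so this case is ruled out; weight (1/3)·0 = 0.
If it is in box 3 (prior 1/3): box 2 is the highest-numbered option available, probability 1; weight (1/3)·1 = 1/3.
The weights sum to 1/3.
So P(the gold coin in box 3 | the host opened box 2) = (1/3) / (1/3) = 1.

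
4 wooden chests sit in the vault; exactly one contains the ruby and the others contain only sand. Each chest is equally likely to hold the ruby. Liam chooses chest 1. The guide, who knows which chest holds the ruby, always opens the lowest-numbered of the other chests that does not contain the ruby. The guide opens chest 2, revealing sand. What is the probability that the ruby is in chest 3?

1/3

Apply Bayes' rule, conditioning on where the ruby actually is.
If it is in any of chests 1, 3, and 4 (prior 1/4 each): chest 2 is the lowest-numbered option available, probability 1; weight (1/4)·1 = 1/4 each.
If it is in chest 2 (prior 1/4): the guide opened chest 2, so this case is ruled out; weight (1/4)·0 = 0.
The weights sum to 3/4.
So P(the ruby in chest 3 | the guide opened chest 2) = (1/4) / (3/4) = 1/3.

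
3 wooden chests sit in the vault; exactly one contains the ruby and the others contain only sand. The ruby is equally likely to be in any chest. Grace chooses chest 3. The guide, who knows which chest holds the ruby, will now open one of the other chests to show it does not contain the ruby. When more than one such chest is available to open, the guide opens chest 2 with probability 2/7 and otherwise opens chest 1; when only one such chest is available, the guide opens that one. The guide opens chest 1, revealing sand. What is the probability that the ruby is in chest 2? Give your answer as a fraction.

7/12

Consider each possible location of the ruby in turn.
If it is in chest 1 (prior 1/3): the guide opened chest 1, so this case is ruled out; weight (1/3)·0 = 0.
If it is in chest 2 (prior 1/3): only chest 1 is available, probability 1; weight (1/3)·1 = 1/3.
If it is in chest 3 (prior 1/3): chest 2 is available but not opened, probability 5/7; weight (1/3)·(5/7) = 5/21.
The weights sum to 4/7.
So P(the ruby in chest 2 | the guide opened chest 1) = (1/3) / (4/7) = 7/12.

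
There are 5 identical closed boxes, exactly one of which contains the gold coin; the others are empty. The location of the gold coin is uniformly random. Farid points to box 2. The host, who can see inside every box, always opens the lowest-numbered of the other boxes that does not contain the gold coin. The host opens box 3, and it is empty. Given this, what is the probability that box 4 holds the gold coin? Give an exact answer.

0

Condition on the true location of the gold coin.
If it is in box 1 (prior 1/5): box 3 is the lowest-numbered option available, probability 1; weight (1/5)·1 = 1/5.
If it is in any of boxes 2, 4, and 5 (prior 1/5 each): the host would have opened box 1 instead, probability 0; weight (1/5)·0 = 0 each.
If it is in box 3 (prior 1/5): the host opened box 3, so this case is ruled out; weight (1/5)·0 = 0.
The weights sum to 1/5.
So P(the gold coin in box 4 | the host opened box 3) = 0 / (1/5) = 0.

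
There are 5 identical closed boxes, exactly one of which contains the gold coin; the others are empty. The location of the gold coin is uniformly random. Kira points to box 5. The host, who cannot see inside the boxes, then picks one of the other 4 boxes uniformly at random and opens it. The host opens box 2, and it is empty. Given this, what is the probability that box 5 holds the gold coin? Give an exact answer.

Apply Bayes' rule, conditioning on where the gold coin actually is.
If it is in any of boxes 1, 3, 4, and 5 (prior 1/5 each): the host picks box 2 with probability 1/4 regardless, and it is not the prize; weight (1/5)·(1/4) = 1/20 each.
If it is in box 2 (prior 1/5): the host opened box 2, so this case is ruled out; weight (1/5)·0 = 0.
The weights sum to 1/5.
So P(the gold coin in box 5 | the host opened box 2) = (1/20) / (1/5) = 1/4.

1/4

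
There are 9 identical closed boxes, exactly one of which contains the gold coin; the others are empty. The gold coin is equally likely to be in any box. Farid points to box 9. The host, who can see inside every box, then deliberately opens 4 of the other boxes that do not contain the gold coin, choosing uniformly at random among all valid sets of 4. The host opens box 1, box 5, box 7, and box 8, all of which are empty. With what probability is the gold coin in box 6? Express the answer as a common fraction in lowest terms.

Consider each possible location of the gold coin in turn.
If it is in any of boxes 1, 5, 7, and 8 (prior 1/9 each): that box was opened and seen not to hold the prize — ruled out; weight (1/9)·0 = 0 each.
If it is in any of boxes 2, 3, 4, and 6 (prior 1/9 each): the host has 35 equally likely choices, so probability 1/35; weight (1/9)·(1/35) = 1/315 each.
If it is in box 9 (prior 1/9): the host has 70 equally likely choices, so probability 1/70; weight (1/9)·(1/70) = 1/630.
The weights sum to 1/70.
So P(the gold coin in box 6 | the host opened box 1, box 5, box 7, and box 8) = (1/315) / (1/70) = 2/9.

2/9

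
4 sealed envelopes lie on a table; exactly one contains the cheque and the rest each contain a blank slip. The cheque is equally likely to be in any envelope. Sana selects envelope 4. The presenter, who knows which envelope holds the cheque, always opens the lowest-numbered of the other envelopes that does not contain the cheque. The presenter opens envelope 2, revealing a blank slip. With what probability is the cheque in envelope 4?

0

Apply Bayes' rule, conditioning on where the cheque actually is.
If it is in envelope 1 (prior 1/4): envelope 2 is the lowest-numbered option available, probability 1; weight (1/4)·1 = 1/4.
If it is in envelope 2 (prior 1/4): the presenter opened envelope 2, so this case is ruled out; weight (1/4)·0 = 0.
If it is in either of envelopes 3 and 4 (prior 1/4 each): the presenter would have opened envelope 1 instead, probability 0; weight (1/4)·0 = 0 each.
The weights sum to 1/4.
So P(the cheque in envelope 4 | the presenter opened envelope 2) = 0 / (1/4) = 0.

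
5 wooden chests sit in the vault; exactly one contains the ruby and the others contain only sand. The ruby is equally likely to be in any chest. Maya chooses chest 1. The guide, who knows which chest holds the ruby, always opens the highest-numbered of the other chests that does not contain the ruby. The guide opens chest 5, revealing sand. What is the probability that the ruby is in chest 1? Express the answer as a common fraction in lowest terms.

Condition on the true location of the ruby.
If it is in any of chests 1, 2, 3, and 4 (prior 1/5 each): chest 5 is the highest-numbered option available, probability 1; weight (1/5)·1 = 1/5 each.
If it is in chest 5 (prior 1/5): the guide opened chest 5, so this case is ruled out; weight (1/5)·0 = 0.
The weights sum to 4/5.
So P(the ruby in chest 1 | the guide opened chest 5) = (1/5) / (4/5) = 1/4.

1/4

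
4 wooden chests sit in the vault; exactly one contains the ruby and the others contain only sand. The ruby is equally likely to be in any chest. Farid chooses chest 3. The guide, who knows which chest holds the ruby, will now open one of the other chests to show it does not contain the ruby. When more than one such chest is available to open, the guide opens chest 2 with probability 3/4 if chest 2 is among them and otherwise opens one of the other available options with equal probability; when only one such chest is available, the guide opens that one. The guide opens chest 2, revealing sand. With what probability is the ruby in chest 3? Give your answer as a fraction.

Condition on the true location of the ruby.
If it is in any of chests 1, 3, and 4 (prior 1/4 each): chest 2 is available, opened with probability 3/4; weight (1/4)·(3/4) = 3/16 each.
If it is in chest 2 (prior 1/4): the guide opened chest 2, so this case is ruled out; weight (1/4)·0 = 0.
The weights sum to 9/16.
So P(the ruby in chest 3 | the guide opened chest 2) = (3/16) / (9/16) = 1/3.

1/3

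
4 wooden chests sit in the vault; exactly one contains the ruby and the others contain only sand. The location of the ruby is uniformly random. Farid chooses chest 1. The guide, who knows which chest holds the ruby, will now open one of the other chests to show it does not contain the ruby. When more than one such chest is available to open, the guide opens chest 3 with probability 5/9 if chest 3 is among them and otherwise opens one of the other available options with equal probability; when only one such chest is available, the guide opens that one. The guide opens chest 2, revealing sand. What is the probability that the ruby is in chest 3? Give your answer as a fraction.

3/7

Consider each possible location of the ruby in turn.
If it is in chest 1 (prior 1/4): chest 3 is available but not opened; chest 2 gets probability (1 − 5/9)/2 = 2/9; weight (1/4)·(2/9) = 1/18.
If it is in chest 2 (prior 1/4): the guide opened chest 2, so this case is ruled out; weight (1/4)·0 = 0.
If it is in chest 3 (prior 1/4): chest 3 holds the prize so is unavailable; the guide chooses uniformly among the 2 others, probability 1/2; weight (1/4)·(1/2) = 1/8.
If it is in chest 4 (prior 1/4): chest 3 is available but not opened, probability 4/9; weight (1/4)·(4/9) = 1/9.
The weights sum to 7/24.
So P(the ruby in chest 3 | the guide opened chest 2) = (1/8) / (7/24) = 3/7.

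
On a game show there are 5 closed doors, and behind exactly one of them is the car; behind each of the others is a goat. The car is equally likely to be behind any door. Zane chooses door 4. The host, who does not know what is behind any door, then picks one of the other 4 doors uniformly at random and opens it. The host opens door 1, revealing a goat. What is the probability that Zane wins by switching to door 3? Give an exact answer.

Consider each possible location of the car in turn.
If it is behind door 1 (prior 1/5): the host opened door 1, so this case is ruled out; weight (1/5)·0 = 0.
If it is behind any of doors 2, 3, 4, and 5 (prior 1/5 each): the host picks door 1 with probability 1/4 regardless, and it is not the prize; weight (1/5)·(1/4) = 1/20 each.
The weights sum to 1/5.
So P(the car behind door 3 | the host opened door 1) = (1/20) / (1/5) = 1/4.

1/4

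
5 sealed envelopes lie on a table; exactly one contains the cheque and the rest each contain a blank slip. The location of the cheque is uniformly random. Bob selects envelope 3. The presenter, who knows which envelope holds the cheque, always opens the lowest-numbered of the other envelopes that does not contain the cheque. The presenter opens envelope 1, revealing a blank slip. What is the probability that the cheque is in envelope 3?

Apply Bayes' rule, conditioning on where the cheque actually is.
If it is in envelope 1 (prior 1/5): the presenter opened envelope 1, so this case is ruled out; weight (1/5)·0 = 0.
If it is in any of envelopes 2, 3, 4, and 5 (prior 1/5 each): envelope 1 is the lowest-numbered option available, probability 1; weight (1/5)·1 = 1/5 each.
The weights sum to 4/5.
So P(the cheque in envelope 3 | the presenter opened envelope 1) = (1/5) / (4/5) = 1/4.

1/4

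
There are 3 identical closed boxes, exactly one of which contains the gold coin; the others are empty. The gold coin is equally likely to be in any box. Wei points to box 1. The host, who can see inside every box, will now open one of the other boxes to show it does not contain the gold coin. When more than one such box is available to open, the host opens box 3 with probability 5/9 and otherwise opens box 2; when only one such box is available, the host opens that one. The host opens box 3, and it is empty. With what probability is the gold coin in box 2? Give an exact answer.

Apply Bayes' rule, conditioning on where the gold coin actually is.
If it is in box 1 (prior 1/3): box 3 is available, opened with probability 5/9; weight (1/3)·(5/9) = 5/27.
If it is in box 2 (prior 1/3): only box 3 is available, probability 1; weight (1/3)·1 = 1/3.
If it is in box 3 (prior 1/3): the host opened box 3, so this case is ruled out; weight (1/3)·0 = 0.
The weights sum to 14/27.
So P(the gold coin in box 2 | the host opened box 3) = (1/3) / (14/27) = 9/14.

9/14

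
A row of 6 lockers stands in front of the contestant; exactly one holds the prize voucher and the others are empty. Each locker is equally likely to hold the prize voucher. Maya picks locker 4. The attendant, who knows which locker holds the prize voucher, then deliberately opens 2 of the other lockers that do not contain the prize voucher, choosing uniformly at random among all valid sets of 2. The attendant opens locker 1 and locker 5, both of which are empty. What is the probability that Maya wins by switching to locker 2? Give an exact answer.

Condition on the true location of the prize voucher.
If it is in either of lockers 1 and 5 (prior 1/6 each): that locker was opened and seen not to hold the prize — ruled out; weight (1/6)·0 = 0 each.
If it is in any of lockers 2, 3, and 6 (prior 1/6 each): the attendant has 6 equally likely choices, so probability 1/6; weight (1/6)·(1/6) = 1/36 each.
If it is in locker 4 (prior 1/6): the attendant has 10 equally likely choices, so probability 1/10; weight (1/6)·(1/10) = 1/60.
The weights sum to 1/10.
So P(the prize voucher in locker 2 | the attendant opened locker 1 and locker 5) = (1/36) / (1/10) = 5/18.

5/18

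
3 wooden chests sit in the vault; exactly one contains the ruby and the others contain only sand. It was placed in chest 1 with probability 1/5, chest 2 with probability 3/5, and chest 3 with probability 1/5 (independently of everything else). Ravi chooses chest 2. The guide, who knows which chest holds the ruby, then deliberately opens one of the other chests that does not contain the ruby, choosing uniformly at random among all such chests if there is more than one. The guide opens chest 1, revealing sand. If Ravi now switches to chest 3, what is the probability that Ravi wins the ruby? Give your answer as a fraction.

2/5

Condition on the true location of the ruby.
If it is in chest 1 (prior 1/5): the guide opened chest 1, so this case is ruled out; weight (1/5)·0 = 0.
If it is in chest 2 (prior 3/5): the guide has 2 equally likely choices, so probability 1/2; weight (3/5)·(1/2) = 3/10.
If it is in chest 3 (prior 1/5): the guide has no choice, probability 1; weight (1/5)·1 = 1/5.
The weights sum to 1/2.
So P(the ruby in chest 3 | the guide opened chest 1) = (1/5) / (1/2) = 2/5.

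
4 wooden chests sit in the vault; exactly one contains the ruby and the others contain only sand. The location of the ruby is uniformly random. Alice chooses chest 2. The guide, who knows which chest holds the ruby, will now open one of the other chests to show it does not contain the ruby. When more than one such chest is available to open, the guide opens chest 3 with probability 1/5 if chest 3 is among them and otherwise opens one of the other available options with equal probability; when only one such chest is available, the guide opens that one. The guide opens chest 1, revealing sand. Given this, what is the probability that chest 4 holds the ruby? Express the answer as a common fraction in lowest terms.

Consider each possible location of the ruby in turn.
If it is in chest 1 (prior 1/4): the guide opened chest 1, so this case is ruled out; weight (1/4)·0 = 0.
If it is in chest 2 (prior 1/4): chest 3 is available but not opened; chest 1 gets probability (1 − 1/5)/2 = 2/5; weight (1/4)·(2/5) = 1/10.
If it is in chest 3 (prior 1/4): chest 3 holds the prize so is unavailable; the guide chooses uniformly among the 2 others, probability 1/2; weight (1/4)·(1/2) = 1/8.
If it is in chest 4 (prior 1/4): chest 3 is available but not opened, probability 4/5; weight (1/4)·(4/5) = 1/5.
The weights sum to 17/40.
So P(the ruby in chest 4 | the guide opened chest 1) = (1/5) / (17/40) = 8/17.

8/17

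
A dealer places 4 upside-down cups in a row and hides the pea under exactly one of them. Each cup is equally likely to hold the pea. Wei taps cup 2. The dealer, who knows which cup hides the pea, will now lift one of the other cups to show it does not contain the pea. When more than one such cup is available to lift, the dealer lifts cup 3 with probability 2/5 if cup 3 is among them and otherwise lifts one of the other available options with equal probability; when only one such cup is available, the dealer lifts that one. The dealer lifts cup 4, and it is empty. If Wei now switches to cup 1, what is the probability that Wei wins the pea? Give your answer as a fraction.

Apply Bayes' rule, conditioning on where the pea actually is.
If it is under cup 1 (prior 1/4): cup 3 is available but not opened, probability 3/5; weight (1/4)·(3/5) = 3/20.
If it is under cup 2 (prior 1/4): cup 3 is available but not opened; cup 4 gets probability (1 − 2/5)/2 = 3/10; weight (1/4)·(3/10) = 3/40.
If it is under cup 3 (prior 1/4): cup 3 holds the prize so is unavailable; the dealer chooses uniformly among the 2 others, probability 1/2; weight (1/4)·(1/2) = 1/8.
If it is under cup 4 (prior 1/4): the dealer opened cup 4, so this case is ruled out; weight (1/4)·0 = 0.
The weights sum to 7/20.
So P(the pea under cup 1 | the dealer opened cup 4) = (3/20) / (7/20) = 3/7.

3/7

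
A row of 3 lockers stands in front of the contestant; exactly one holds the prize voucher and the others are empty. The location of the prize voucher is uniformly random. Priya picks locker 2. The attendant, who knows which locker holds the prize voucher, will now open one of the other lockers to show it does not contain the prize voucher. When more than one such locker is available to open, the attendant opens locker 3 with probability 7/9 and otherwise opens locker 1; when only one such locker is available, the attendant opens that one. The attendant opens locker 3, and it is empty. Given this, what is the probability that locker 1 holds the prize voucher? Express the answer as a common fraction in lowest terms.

Condition on the true location of the prize voucher.
If it is in locker 1 (prior 1/3): only locker 3 is available, probability 1; weight (1/3)·1 = 1/3.
If it is in locker 2 (prior 1/3): locker 3 is available, opened with probability 7/9; weight (1/3)·(7/9) = 7/27.
If it is in locker 3 (prior 1/3): the attendant opened locker 3, so this case is ruled out; weight (1/3)·0 = 0.
The weights sum to 16/27.
So P(the prize voucher in locker 1 | the attendant opened locker 3) = (1/3) / (16/27) = 9/16.

9/16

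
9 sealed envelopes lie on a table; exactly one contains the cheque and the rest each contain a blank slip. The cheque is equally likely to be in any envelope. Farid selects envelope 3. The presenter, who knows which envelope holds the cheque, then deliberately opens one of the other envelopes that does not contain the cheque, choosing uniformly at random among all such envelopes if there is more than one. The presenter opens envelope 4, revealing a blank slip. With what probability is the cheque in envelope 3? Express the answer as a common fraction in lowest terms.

1/9

Consider each possible location of the cheque in turn.
If it is in any of envelopes 1, 2, 5, 6, 7, 8, and 9 (prior 1/9 each): the presenter has 7 equally likely choices, so probability 1/7; weight (1/9)·(1/7) = 1/63 each.
If it is in envelope 3 (prior 1/9): the presenter has 8 equally likely choices, so probability 1/8; weight (1/9)·(1/8) = 1/72.
If it is in envelope 4 (prior 1/9): the presenter opened envelope 4, so this case is ruled out; weight (1/9)·0 = 0.
The weights sum to 1/8.
So P(the cheque in envelope 3 | the presenter opened envelope 4) = (1/72) / (1/8) = 1/9.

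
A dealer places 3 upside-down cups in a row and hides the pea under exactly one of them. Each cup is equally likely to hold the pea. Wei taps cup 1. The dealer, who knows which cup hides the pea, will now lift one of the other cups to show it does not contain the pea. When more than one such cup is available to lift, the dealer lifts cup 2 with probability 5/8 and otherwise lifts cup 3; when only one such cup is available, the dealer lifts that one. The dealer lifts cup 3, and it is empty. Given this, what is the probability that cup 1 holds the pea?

Consider each possible location of the pea in turn.
If it is under cup 1 (prior 1/3): cup 2 is available but not opened, probability 3/8; weight (1/3)·(3/8) = 1/8.
If it is under cup 2 (prior 1/3): only cup 3 is available, probability 1; weight (1/3)·1 = 1/3.
If it is under cup 3 (prior 1/3): the dealer opened cup 3, so this case is ruled out; weight (1/3)·0 = 0.
The weights sum to 11/24.
So P(the pea under cup 1 | the dealer opened cup 3) = (1/8) / (11/24) = 3/11.

3/11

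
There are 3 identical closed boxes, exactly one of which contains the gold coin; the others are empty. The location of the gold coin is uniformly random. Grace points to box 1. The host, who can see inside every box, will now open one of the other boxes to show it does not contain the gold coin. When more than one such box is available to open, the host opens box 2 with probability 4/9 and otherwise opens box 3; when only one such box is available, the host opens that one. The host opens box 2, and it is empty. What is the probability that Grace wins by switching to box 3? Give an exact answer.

Condition on the true location of the gold coin.
If it is in box 1 (prior 1/3): box 2 is available, opened with probability 4/9; weight (1/3)·(4/9) = 4/27.
If it is in box 2 (prior 1/3): the host opened box 2, so this case is ruled out; weight (1/3)·0 = 0.
If it is in box 3 (prior 1/3): only box 2 is available, probability 1; weight (1/3)·1 = 1/3.
The weights sum to 13/27.
So P(the gold coin in box 3 | the host opened box 2) = (1/3) / (13/27) = 9/13.

9/13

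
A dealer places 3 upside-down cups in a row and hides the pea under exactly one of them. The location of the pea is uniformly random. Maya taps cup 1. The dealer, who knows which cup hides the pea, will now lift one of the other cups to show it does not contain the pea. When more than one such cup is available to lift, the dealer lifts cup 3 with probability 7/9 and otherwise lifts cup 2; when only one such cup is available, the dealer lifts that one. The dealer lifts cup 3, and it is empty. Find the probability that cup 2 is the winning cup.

Condition on the true location of the pea.
If it is under cup 1 (prior 1/3): cup 3 is available, opened with probability 7/9; weight (1/3)·(7/9) = 7/27.
If it is under cup 2 (prior 1/3): only cup 3 is available, probability 1; weight (1/3)·1 = 1/3.
If it is under cup 3 (prior 1/3): the dealer opened cup 3, so this case is ruled out; weight (1/3)·0 = 0.
The weights sum to 16/27.
So P(the pea under cup 2 | the dealer opened cup 3) = (1/3) / (16/27) = 9/16.

9/16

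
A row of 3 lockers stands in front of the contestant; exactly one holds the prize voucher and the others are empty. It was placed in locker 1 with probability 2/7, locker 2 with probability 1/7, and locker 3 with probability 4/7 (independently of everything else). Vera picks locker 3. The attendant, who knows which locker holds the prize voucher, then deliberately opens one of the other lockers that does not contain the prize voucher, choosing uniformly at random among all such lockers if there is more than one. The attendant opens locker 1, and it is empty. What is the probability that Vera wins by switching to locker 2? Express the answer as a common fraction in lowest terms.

Consider each possible location of the prize voucher in turn.
If it is in locker 1 (prior 2/7): the attendant opened locker 1, so this case is ruled out; weight (2/7)·0 = 0.
If it is in locker 2 (prior 1/7): the attendant has no choice, probability 1; weight (1/7)·1 = 1/7.
If it is in locker 3 (prior 4/7): the attendant has 2 equally likely choices, so probability 1/2; weight (4/7)·(1/2) = 2/7.
The weights sum to 3/7.
So P(the prize voucher in locker 2 | the attendant opened locker 1) = (1/7) / (3/7) = 1/3.

1/3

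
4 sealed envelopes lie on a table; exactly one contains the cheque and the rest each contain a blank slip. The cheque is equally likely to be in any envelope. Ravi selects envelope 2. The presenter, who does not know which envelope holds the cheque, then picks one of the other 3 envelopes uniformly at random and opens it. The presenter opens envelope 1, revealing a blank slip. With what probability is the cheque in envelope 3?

Consider each possible location of the cheque in turn.
If it is in envelope 1 (prior 1/4): the presenter opened envelope 1, so this case is ruled out; weight (1/4)·0 = 0.
If it is in any of envelopes 2, 3, and 4 (prior 1/4 each): the presenter picks envelope 1 with probability 1/3 regardless, and it is not the prize; weight (1/4)·(1/3) = 1/12 each.
The weights sum to 1/4.
So P(the cheque in envelope 3 | the presenter opened envelope 1) = (1/12) / (1/4) = 1/3.

1/3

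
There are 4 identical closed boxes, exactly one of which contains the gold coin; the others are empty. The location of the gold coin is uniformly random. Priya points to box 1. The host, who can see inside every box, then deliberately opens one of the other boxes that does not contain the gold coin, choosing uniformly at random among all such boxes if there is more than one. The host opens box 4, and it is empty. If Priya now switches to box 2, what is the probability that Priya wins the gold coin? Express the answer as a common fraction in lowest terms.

Apply Bayes' rule, conditioning on where the gold coin actually is.
If it is in box 1 (prior 1/4): the host has 3 equally likely choices, so probability 1/3; weight (1/4)·(1/3) = 1/12.
If it is in either of boxes 2 and 3 (prior 1/4 each): the host has 2 equally likely choices, so probability 1/2; weight (1/4)·(1/2) = 1/8 each.
If it is in box 4 (prior 1/4): the host opened box 4, so this case is ruled out; weight (1/4)·0 = 0.
The weights sum to 1/3.
So P(the gold coin in box 2 | the host opened box 4) = (1/8) / (1/3) = 3/8.

3/8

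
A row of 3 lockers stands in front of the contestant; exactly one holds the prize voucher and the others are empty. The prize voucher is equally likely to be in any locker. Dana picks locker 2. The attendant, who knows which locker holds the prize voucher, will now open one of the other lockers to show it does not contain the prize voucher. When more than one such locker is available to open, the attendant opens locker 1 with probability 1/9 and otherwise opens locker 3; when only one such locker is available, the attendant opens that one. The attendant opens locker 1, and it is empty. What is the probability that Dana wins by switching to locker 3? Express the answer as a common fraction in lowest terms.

9/10

Condition on the true location of the prize voucher.
If it is in locker 1 (prior 1/3): the attendant opened locker 1, so this case is ruled out; weight (1/3)·0 = 0.
If it is in locker 2 (prior 1/3): locker 1 is available, opened with probability 1/9; weight (1/3)·(1/9) = 1/27.
If it is in locker 3 (prior 1/3): only locker 1 is available, probability 1; weight (1/3)·1 = 1/3.
The weights sum to 10/27.
So P(the prize voucher in locker 3 | the attendant opened locker 1) = (1/3) / (10/27) = 9/10.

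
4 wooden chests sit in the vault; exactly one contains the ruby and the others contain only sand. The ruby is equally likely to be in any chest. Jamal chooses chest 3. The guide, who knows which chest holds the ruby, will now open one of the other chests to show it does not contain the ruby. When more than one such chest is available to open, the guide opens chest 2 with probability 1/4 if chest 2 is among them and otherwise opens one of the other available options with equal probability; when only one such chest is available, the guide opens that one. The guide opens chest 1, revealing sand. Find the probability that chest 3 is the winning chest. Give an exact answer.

3/13

Apply Bayes' rule, conditioning on where the ruby actually is.
If it is in chest 1 (prior 1/4): the guide opened chest 1, so this case is ruled out; weight (1/4)·0 = 0.
If it is in chest 2 (prior 1/4): chest 2 holds the prize so is unavailable; the guide chooses uniformly among the 2 others, probability 1/2; weight (1/4)·(1/2) = 1/8.
If it is in chest 3 (prior 1/4): chest 2 is available but not opened; chest 1 gets probability (1 − 1/4)/2 = 3/8; weight (1/4)·(3/8) = 3/32.
If it is in chest 4 (prior 1/4): chest 2 is available but not opened, probability 3/4; weight (1/4)·(3/4) = 3/16.
The weights sum to 13/32.
So P(the ruby in chest 3 | the guide opened chest 1) = (3/32) / (13/32) = 3/13.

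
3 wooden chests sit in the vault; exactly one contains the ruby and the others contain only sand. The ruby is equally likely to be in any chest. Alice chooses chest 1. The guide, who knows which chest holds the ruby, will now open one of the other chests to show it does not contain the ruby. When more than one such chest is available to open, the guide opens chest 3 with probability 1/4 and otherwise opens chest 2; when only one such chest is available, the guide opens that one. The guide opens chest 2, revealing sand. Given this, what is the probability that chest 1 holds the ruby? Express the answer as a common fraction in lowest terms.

3/7

Condition on the true location of the ruby.
If it is in chest 1 (prior 1/3): chest 3 is available but not opened, probability 3/4; weight (1/3)·(3/4) = 1/4.
If it is in chest 2 (prior 1/3): the guide opened chest 2, so this case is ruled out; weight (1/3)·0 = 0.
If it is in chest 3 (prior 1/3): only chest 2 is available, probability 1; weight (1/3)·1 = 1/3.
The weights sum to 7/12.
So P(the ruby in chest 1 | the guide opened chest 2) = (1/4) / (7/12) = 3/7.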